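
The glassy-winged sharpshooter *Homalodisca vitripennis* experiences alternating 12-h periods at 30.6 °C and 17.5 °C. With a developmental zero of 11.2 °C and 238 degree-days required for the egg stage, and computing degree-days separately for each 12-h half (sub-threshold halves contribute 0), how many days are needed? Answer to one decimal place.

18.5 days

Day half: max(0, 30.6 − 11.2) × 0.5 = 19.4 × 0.5 = 9.70 DD.
Night half: max(0, 17.5 − 11.2) × 0.5 = 6.3 × 0.5 = 3.15 DD.
Per 24 h: 12.85 DD/day.
Duration = 238 / 12.85 = 18.521 ≈ 18.5 days.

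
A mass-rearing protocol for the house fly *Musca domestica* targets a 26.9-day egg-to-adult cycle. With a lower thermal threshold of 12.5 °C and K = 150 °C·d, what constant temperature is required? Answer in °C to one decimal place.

Required daily accumulation = 150 / 26.9 = 5.576 DD/day.
T = T_base + 5.576 = 12.5 + 5.576 = 18.076 ≈ 18.1 °C.

18.1 °C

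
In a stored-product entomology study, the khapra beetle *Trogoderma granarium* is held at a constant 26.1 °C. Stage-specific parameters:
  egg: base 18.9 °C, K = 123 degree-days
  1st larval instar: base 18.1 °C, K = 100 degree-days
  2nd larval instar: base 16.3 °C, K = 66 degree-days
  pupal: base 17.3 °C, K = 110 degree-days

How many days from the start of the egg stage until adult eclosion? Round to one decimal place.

48.8 days

egg: 123 / (26.1 − 18.9) = 123 / 7.2 = 17.083 d.
1st larval instar: 100 / (26.1 − 18.1) = 100 / 8.0 = 12.500 d.
2nd larval instar: 66 / (26.1 − 16.3) = 66 / 9.8 = 6.735 d.
pupal: 110 / (26.1 − 17.3) = 110 / 8.8 = 12.500 d.
Sum = 48.818 ≈ 48.8 days.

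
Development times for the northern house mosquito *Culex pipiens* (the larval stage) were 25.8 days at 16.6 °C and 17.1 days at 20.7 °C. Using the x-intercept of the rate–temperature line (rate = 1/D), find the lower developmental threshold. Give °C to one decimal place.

Equal thermal constants: D₁(T₁ − T_b) = D₂(T₂ − T_b).
25.8·(16.6 − T_b) = 17.1·(20.7 − T_b)
T_b = (25.8·16.6 − 17.1·20.7) / (25.8 − 17.1) = 74.31 / 8.7 = 8.541 °C ≈ 8.5 °C.

8.5 °C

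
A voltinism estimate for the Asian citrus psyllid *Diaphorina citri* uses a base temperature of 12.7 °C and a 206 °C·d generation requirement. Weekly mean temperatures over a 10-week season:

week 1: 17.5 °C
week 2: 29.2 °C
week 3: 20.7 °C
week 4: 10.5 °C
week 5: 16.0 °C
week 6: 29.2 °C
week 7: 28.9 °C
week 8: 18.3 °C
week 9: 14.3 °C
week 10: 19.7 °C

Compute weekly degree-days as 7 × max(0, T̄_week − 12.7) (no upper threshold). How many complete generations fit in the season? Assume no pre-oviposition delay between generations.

Weekly DD (7 × max(0, T̄ − 12.7)): 33.6, 115.5, 56.0, 0.0, 23.1, 115.5, 113.4, 39.2, 11.2, 49.0.
Season total = 556.5 DD.
Complete generations = ⌊556.5 / 206⌋ = 2.

2 generations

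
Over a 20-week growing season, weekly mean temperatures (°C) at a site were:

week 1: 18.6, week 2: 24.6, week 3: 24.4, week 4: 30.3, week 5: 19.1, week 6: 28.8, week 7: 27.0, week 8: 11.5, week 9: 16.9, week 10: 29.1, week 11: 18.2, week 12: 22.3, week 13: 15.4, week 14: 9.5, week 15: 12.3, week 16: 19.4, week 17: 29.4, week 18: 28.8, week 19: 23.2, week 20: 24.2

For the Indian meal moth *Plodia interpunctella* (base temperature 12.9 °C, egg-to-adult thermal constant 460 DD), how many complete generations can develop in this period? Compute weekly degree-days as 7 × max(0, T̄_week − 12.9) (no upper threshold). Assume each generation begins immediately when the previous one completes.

2 generations

Weekly DD (7 × max(0, T̄ − 12.9)): 39.9, 81.9, 80.5, 121.8, 43.4, 111.3, 98.7, 0.0, 28.0, 113.4, 37.1, 65.8, 17.5, 0.0, 0.0, 45.5, 115.5, 111.3, 72.1, 79.1.
Season total = 1262.8 DD.
Complete generations = ⌊1262.8 / 460⌋ = 2.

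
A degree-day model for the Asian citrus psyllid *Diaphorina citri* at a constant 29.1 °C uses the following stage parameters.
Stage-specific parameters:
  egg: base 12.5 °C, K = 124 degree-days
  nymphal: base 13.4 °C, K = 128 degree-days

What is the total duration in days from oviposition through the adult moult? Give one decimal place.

15.6 days

egg: 124 / (29.1 − 12.5) = 124 / 16.6 = 7.470 d.
nymphal: 128 / (29.1 − 13.4) = 128 / 15.7 = 8.153 d.
Sum = 15.623 ≈ 15.6 days.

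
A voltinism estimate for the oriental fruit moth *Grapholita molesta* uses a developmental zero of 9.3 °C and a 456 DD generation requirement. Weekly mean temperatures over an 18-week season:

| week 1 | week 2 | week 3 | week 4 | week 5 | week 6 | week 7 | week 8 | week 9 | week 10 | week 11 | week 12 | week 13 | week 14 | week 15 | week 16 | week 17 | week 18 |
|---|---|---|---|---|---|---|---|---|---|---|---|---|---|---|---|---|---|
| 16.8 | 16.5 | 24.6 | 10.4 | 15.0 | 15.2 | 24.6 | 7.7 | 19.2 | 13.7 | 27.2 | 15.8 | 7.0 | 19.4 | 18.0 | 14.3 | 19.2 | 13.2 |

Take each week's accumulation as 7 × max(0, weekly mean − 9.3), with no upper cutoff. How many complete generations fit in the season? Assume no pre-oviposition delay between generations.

2 generations

Weekly DD (7 × max(0, T̄ − 9.3)): 52.5, 50.4, 107.1, 7.7, 39.9, 41.3, 107.1, 0.0, 69.3, 30.8, 125.3, 45.5, 0.0, 70.7, 60.9, 35.0, 69.3, 27.3.
Season total = 940.1 DD.
Complete generations = ⌊940.1 / 456⌋ = 2.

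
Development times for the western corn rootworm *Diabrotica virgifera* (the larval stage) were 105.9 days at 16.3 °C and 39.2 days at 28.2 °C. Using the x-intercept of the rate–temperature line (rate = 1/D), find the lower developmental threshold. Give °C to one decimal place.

Under the model K = D·(T − T_b), so D₁·(T₁ − T_b) = D₂·(T₂ − T_b).
105.9·(16.3 − T_b) = 39.2·(28.2 − T_b)
T_b = (105.9·16.3 − 39.2·28.2) / (105.9 − 39.2) = 620.73 / 66.7 = 9.306 °C ≈ 9.3 °C.

9.3 °C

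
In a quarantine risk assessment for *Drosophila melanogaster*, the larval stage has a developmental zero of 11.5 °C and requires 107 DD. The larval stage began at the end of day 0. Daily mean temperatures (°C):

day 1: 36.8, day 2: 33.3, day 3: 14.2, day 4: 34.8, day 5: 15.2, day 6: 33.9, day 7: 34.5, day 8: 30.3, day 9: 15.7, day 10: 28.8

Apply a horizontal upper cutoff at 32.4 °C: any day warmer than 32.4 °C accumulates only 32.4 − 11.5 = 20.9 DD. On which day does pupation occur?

Daily DD above 11.5 °C (capped at 20.9): 20.9, 20.9, 2.7, 20.9, 3.7, 20.9, 20.9, 18.8, 4.2, 17.3.
Cumulative: 20.9, 41.8, 44.5, 65.4, 69.1, 90.0, 110.9, 129.7, 133.9, 151.2.
The total first reaches 107 DD on day 7.

day 7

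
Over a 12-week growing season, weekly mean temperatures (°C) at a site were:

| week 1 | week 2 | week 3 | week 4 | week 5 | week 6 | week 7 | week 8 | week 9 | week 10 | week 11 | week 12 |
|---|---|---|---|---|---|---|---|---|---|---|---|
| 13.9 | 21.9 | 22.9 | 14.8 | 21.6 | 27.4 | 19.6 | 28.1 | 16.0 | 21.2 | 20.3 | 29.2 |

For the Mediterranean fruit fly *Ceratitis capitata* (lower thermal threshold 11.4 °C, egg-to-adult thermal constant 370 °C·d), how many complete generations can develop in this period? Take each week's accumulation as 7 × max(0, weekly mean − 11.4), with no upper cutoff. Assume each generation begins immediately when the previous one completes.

2 generations

Weekly DD (7 × max(0, T̄ − 11.4)): 17.5, 73.5, 80.5, 23.8, 71.4, 112.0, 57.4, 116.9, 32.2, 68.6, 62.3, 124.6.
Season total = 840.7 DD.
Complete generations = ⌊840.7 / 370⌋ = 2.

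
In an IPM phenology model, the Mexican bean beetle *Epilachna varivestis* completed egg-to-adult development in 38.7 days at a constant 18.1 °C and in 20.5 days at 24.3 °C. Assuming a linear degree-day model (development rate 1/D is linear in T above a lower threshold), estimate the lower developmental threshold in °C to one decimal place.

11.1 °C

Equal thermal constants: D₁(T₁ − T_b) = D₂(T₂ − T_b).
38.7·(18.1 − T_b) = 20.5·(24.3 − T_b)
T_b = (38.7·18.1 − 20.5·24.3) / (38.7 − 20.5) = 202.32 / 18.2 = 11.116 °C ≈ 11.1 °C.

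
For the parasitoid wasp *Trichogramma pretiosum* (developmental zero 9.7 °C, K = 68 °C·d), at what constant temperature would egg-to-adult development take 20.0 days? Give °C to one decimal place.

13.1 °C

Required daily accumulation = 68 / 20.0 = 3.400 DD/day.
T = T_base + 3.400 = 9.7 + 3.400 = 13.100 ≈ 13.1 °C.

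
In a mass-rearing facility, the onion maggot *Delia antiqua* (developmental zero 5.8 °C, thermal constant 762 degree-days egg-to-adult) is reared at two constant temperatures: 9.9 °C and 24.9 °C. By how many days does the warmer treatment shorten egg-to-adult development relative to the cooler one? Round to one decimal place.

146.0 days

At 9.9 °C: 762 / (9.9 − 5.8) = 762 / 4.1 = 185.854 d.
At 24.9 °C: 762 / (24.9 − 5.8) = 762 / 19.1 = 39.895 d.
Difference = |185.854 − 39.895| = 145.958 ≈ 146.0 days.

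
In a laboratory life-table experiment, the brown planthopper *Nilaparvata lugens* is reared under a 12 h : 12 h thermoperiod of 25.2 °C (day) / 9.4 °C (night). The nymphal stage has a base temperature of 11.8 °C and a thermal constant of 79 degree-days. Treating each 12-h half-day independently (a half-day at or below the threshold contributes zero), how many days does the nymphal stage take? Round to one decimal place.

11.8 days

Day half: max(0, 25.2 − 11.8) × 0.5 = 13.4 × 0.5 = 6.70 DD.
Night half: max(0, 9.4 − 11.8) × 0.5 = 0.0 × 0.5 = 0.00 DD.
Per 24 h: 6.70 DD/day.
Duration = 79 / 6.70 = 11.791 ≈ 11.8 days.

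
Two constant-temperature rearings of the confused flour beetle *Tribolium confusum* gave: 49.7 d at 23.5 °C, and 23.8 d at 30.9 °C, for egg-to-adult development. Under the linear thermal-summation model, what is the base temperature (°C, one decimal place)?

16.7 °C

Equal thermal constants: D₁(T₁ − T_b) = D₂(T₂ − T_b).
49.7·(23.5 − T_b) = 23.8·(30.9 − T_b)
T_b = (49.7·23.5 − 23.8·30.9) / (49.7 − 23.8) = 432.53 / 25.9 = 16.700 °C ≈ 16.7 °C.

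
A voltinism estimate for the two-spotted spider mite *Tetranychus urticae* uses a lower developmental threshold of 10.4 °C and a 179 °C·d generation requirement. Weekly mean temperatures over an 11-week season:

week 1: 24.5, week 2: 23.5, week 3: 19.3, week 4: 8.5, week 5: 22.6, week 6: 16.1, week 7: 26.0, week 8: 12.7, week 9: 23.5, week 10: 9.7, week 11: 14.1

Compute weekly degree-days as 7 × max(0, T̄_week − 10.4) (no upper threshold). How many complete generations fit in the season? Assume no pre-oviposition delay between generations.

3 generations

Weekly DD (7 × max(0, T̄ − 10.4)): 98.7, 91.7, 62.3, 0.0, 85.4, 39.9, 109.2, 16.1, 91.7, 0.0, 25.9.
Season total = 620.9 DD.
Complete generations = ⌊620.9 / 179⌋ = 3.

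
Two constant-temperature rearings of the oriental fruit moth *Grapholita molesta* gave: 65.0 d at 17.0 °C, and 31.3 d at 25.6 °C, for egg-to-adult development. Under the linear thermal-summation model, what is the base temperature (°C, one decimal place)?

9.0 °C

Under the model K = D·(T − T_b), so D₁·(T₁ − T_b) = D₂·(T₂ − T_b).
65.0·(17.0 − T_b) = 31.3·(25.6 − T_b)
T_b = (65.0·17.0 − 31.3·25.6) / (65.0 − 31.3) = 303.72 / 33.7 = 9.012 °C ≈ 9.0 °C.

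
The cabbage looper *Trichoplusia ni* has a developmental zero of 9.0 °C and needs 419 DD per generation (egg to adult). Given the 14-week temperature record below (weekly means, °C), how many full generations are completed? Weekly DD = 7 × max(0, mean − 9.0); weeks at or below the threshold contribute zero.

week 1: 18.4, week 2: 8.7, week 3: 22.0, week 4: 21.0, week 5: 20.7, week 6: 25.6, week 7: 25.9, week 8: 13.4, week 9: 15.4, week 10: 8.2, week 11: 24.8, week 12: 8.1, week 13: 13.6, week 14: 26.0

Weekly DD (7 × max(0, T̄ − 9.0)): 65.8, 0.0, 91.0, 84.0, 81.9, 116.2, 118.3, 30.8, 44.8, 0.0, 110.6, 0.0, 32.2, 119.0.
Season total = 894.6 DD.
Complete generations = ⌊894.6 / 419⌋ = 2.

2 generations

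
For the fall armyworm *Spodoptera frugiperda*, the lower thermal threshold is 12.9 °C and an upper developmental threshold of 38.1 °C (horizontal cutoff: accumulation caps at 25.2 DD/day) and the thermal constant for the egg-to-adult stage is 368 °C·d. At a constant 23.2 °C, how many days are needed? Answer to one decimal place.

Daily accumulation = 23.2 − 12.9 = 10.3 DD/day.
Duration = 368 / 10.3 = 35.728 ≈ 35.7 days.

35.7 days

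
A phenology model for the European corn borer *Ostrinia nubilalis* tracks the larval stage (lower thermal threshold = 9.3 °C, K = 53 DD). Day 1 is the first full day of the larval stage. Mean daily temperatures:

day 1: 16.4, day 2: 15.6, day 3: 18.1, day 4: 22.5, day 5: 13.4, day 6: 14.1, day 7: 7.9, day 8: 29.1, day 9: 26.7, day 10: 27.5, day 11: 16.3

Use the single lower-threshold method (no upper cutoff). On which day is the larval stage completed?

Daily DD above 9.3 °C: 7.1, 6.3, 8.8, 13.2, 4.1, 4.8, 0.0, 19.8, 17.4, 18.2, 7.0.
Cumulative: 7.1, 13.4, 22.2, 35.4, 39.5, 44.3, 44.3, 64.1, 81.5, 99.7, 106.7.
The total first reaches 53 DD on day 8.

day 8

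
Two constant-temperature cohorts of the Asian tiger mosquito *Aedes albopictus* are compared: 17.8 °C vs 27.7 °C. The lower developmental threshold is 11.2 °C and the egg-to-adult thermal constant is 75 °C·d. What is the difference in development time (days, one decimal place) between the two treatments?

At 17.8 °C: 75 / (17.8 − 11.2) = 75 / 6.6 = 11.364 d.
At 27.7 °C: 75 / (27.7 − 11.2) = 75 / 16.5 = 4.545 d.
Difference = |11.364 − 4.545| = 6.818 ≈ 6.8 days.

6.8 days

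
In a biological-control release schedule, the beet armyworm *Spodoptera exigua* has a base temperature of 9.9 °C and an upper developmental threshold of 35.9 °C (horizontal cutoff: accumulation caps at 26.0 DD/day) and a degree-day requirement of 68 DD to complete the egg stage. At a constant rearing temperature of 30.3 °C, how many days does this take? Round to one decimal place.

Daily accumulation = 30.3 − 9.9 = 20.4 DD/day.
Duration = 68 / 20.4 = 3.333 ≈ 3.3 days.

3.3 days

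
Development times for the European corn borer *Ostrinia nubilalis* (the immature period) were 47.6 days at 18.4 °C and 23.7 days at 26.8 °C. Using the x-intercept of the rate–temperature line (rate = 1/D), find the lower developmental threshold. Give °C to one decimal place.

Under the model K = D·(T − T_b), so D₁·(T₁ − T_b) = D₂·(T₂ − T_b).
47.6·(18.4 − T_b) = 23.7·(26.8 − T_b)
T_b = (47.6·18.4 − 23.7·26.8) / (47.6 − 23.7) = 240.68 / 23.9 = 10.070 °C ≈ 10.1 °C.

10.1 °C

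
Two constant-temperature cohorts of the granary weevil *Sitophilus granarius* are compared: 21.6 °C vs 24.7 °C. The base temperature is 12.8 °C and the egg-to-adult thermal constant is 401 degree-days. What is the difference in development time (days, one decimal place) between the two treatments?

At 21.6 °C: 401 / (21.6 − 12.8) = 401 / 8.8 = 45.568 d.
At 24.7 °C: 401 / (24.7 − 12.8) = 401 / 11.9 = 33.697 d.
Difference = |45.568 − 33.697| = 11.871 ≈ 11.9 days.

11.9 days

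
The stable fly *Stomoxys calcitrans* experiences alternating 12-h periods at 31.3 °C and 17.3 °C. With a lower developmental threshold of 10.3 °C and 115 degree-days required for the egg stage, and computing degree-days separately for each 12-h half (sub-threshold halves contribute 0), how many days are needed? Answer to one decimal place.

8.2 days

Day half: max(0, 31.3 − 10.3) × 0.5 = 21.0 × 0.5 = 10.50 DD.
Night half: max(0, 17.3 − 10.3) × 0.5 = 7.0 × 0.5 = 3.50 DD.
Per 24 h: 14.00 DD/day.
Duration = 115 / 14.00 = 8.214 ≈ 8.2 days.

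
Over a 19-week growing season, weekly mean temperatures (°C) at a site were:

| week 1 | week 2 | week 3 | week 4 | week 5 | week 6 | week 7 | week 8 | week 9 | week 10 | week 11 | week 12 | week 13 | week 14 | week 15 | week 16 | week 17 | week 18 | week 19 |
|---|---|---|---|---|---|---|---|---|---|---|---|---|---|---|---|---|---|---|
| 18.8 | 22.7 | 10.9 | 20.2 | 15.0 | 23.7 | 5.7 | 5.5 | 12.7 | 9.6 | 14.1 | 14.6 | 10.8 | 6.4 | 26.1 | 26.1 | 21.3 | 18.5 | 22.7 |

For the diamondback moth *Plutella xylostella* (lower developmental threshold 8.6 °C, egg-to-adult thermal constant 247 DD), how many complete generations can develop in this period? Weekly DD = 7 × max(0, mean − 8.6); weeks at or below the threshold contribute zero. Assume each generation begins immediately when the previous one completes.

4 generations

Weekly DD (7 × max(0, T̄ − 8.6)): 71.4, 98.7, 16.1, 81.2, 44.8, 105.7, 0.0, 0.0, 28.7, 7.0, 38.5, 42.0, 15.4, 0.0, 122.5, 122.5, 88.9, 69.3, 98.7.
Season total = 1051.4 DD.
Complete generations = ⌊1051.4 / 247⌋ = 4.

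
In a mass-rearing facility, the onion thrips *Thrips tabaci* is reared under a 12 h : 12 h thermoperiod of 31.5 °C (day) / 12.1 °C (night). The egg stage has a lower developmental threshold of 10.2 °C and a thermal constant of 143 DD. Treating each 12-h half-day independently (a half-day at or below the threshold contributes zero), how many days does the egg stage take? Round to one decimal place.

Day half: max(0, 31.5 − 10.2) × 0.5 = 21.3 × 0.5 = 10.65 DD.
Night half: max(0, 12.1 − 10.2) × 0.5 = 1.9 × 0.5 = 0.95 DD.
Per 24 h: 11.60 DD/day.
Duration = 143 / 11.60 = 12.328 ≈ 12.3 days.

12.3 days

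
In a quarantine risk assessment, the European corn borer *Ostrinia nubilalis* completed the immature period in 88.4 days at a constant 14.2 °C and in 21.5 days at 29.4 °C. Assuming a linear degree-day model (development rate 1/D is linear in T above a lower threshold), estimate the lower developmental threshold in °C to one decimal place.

9.3 °C

Equal thermal constants: D₁(T₁ − T_b) = D₂(T₂ − T_b).
88.4·(14.2 − T_b) = 21.5·(29.4 − T_b)
T_b = (88.4·14.2 − 21.5·29.4) / (88.4 − 21.5) = 623.18 / 66.9 = 9.315 °C ≈ 9.3 °C.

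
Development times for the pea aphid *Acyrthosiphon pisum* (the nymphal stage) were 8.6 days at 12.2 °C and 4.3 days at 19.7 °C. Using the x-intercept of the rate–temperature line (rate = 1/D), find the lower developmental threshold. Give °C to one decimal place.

4.7 °C

Under the model K = D·(T − T_b), so D₁·(T₁ − T_b) = D₂·(T₂ − T_b).
8.6·(12.2 − T_b) = 4.3·(19.7 − T_b)
T_b = (8.6·12.2 − 4.3·19.7) / (8.6 − 4.3) = 20.21 / 4.3 = 4.700 °C ≈ 4.7 °C.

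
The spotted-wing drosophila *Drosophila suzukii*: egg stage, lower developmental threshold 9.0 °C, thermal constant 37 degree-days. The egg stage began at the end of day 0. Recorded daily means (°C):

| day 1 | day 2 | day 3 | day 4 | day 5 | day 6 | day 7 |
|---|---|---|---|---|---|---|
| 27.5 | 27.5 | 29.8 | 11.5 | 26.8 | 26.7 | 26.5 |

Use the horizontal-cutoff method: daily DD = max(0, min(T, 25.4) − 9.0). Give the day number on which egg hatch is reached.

day 3

Daily DD above 9.0 °C (capped at 16.4): 16.4, 16.4, 16.4, 2.5, 16.4, 16.4, 16.4.
Cumulative: 16.4, 32.8, 49.2, 51.7, 68.1, 84.5, 100.9.
The total first reaches 37 DD on day 3.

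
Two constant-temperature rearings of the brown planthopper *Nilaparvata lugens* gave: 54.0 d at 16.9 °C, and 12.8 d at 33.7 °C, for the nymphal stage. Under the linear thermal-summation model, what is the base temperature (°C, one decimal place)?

11.7 °C

Equal thermal constants: D₁(T₁ − T_b) = D₂(T₂ − T_b).
54.0·(16.9 − T_b) = 12.8·(33.7 − T_b)
T_b = (54.0·16.9 − 12.8·33.7) / (54.0 − 12.8) = 481.24 / 41.2 = 11.681 °C ≈ 11.7 °C.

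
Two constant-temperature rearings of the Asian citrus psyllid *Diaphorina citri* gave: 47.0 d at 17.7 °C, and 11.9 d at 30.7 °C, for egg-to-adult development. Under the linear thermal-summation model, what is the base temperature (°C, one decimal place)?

13.3 °C

Under the model K = D·(T − T_b), so D₁·(T₁ − T_b) = D₂·(T₂ − T_b).
47.0·(17.7 − T_b) = 11.9·(30.7 − T_b)
T_b = (47.0·17.7 − 11.9·30.7) / (47.0 − 11.9) = 466.57 / 35.1 = 13.293 °C ≈ 13.3 °C.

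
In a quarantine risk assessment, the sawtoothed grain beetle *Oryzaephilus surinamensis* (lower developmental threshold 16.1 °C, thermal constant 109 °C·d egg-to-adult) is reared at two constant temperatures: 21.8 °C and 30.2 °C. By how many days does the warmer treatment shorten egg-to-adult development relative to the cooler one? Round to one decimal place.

At 21.8 °C: 109 / (21.8 − 16.1) = 109 / 5.7 = 19.123 d.
At 30.2 °C: 109 / (30.2 − 16.1) = 109 / 14.1 = 7.730 d.
Difference = |19.123 − 7.730| = 11.392 ≈ 11.4 days.

11.4 days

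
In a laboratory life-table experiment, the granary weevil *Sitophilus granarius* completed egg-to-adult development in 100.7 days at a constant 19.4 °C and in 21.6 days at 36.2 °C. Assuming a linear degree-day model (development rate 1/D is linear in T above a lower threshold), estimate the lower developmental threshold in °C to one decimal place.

Equal thermal constants: D₁(T₁ − T_b) = D₂(T₂ − T_b).
100.7·(19.4 − T_b) = 21.6·(36.2 − T_b)
T_b = (100.7·19.4 − 21.6·36.2) / (100.7 − 21.6) = 1171.66 / 79.1 = 14.812 °C ≈ 14.8 °C.

14.8 °C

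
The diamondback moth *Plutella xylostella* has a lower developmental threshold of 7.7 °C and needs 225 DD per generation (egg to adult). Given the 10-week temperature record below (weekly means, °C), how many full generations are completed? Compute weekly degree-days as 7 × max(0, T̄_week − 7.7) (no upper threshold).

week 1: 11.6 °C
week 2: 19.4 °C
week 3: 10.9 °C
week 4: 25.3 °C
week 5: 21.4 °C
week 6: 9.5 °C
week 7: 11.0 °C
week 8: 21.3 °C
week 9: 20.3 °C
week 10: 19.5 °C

Weekly DD (7 × max(0, T̄ − 7.7)): 27.3, 81.9, 22.4, 123.2, 95.9, 12.6, 23.1, 95.2, 88.2, 82.6.
Season total = 652.4 DD.
Complete generations = ⌊652.4 / 225⌋ = 2.

2 generations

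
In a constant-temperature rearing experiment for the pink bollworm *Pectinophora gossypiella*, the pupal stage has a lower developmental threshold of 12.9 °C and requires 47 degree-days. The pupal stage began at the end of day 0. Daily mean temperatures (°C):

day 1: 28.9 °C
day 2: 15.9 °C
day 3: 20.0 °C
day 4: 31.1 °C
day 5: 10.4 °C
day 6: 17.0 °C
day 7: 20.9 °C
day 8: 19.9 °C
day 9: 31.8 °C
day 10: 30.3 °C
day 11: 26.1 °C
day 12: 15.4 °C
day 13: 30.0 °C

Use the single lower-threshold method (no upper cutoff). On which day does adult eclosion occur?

day 6

Daily DD above 12.9 °C: 16.0, 3.0, 7.1, 18.2, 0.0, 4.1, 8.0, 7.0, 18.9, 17.4, 13.2, 2.5, 17.1.
Cumulative: 16.0, 19.0, 26.1, 44.3, 44.3, 48.4, 56.4, 63.4, 82.3, 99.7, 112.9, 115.4, 132.5.
The total first reaches 47 DD on day 6.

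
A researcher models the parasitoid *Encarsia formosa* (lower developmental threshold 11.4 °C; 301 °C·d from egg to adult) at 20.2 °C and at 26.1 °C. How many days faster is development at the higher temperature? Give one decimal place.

At 20.2 °C: 301 / (20.2 − 11.4) = 301 / 8.8 = 34.205 d.
At 26.1 °C: 301 / (26.1 − 11.4) = 301 / 14.7 = 20.476 d.
Difference = |34.205 − 20.476| = 13.728 ≈ 13.7 days.

13.7 days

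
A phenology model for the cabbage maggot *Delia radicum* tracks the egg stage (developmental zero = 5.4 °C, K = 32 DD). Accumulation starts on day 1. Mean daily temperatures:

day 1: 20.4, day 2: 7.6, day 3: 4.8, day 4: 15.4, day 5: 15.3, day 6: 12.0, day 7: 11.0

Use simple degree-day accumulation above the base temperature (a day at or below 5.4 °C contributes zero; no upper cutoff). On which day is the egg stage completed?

Daily DD above 5.4 °C: 15.0, 2.2, 0.0, 10.0, 9.9, 6.6, 5.6.
Cumulative: 15.0, 17.2, 17.2, 27.2, 37.1, 43.7, 49.3.
The total first reaches 32 DD on day 5.

day 5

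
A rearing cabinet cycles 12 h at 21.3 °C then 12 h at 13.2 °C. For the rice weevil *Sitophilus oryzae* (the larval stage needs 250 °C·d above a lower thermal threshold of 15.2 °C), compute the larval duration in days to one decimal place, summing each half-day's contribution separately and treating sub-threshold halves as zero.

Day half: max(0, 21.3 − 15.2) × 0.5 = 6.1 × 0.5 = 3.05 DD.
Night half: max(0, 13.2 − 15.2) × 0.5 = 0.0 × 0.5 = 0.00 DD.
Per 24 h: 3.05 DD/day.
Duration = 250 / 3.05 = 81.967 ≈ 82.0 days.

82.0 days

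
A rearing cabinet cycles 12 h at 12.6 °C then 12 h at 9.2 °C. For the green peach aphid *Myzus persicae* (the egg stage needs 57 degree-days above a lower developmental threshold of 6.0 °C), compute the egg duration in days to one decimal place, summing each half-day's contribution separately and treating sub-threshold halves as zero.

Day half: max(0, 12.6 − 6.0) × 0.5 = 6.6 × 0.5 = 3.30 DD.
Night half: max(0, 9.2 − 6.0) × 0.5 = 3.2 × 0.5 = 1.60 DD.
Per 24 h: 4.90 DD/day.
Duration = 57 / 4.90 = 11.633 ≈ 11.6 days.

11.6 days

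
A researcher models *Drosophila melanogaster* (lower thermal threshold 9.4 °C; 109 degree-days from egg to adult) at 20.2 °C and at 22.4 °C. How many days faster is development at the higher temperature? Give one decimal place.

At 20.2 °C: 109 / (20.2 − 9.4) = 109 / 10.8 = 10.093 d.
At 22.4 °C: 109 / (22.4 − 9.4) = 109 / 13.0 = 8.385 d.
Difference = |10.093 − 8.385| = 1.708 ≈ 1.7 days.

1.7 days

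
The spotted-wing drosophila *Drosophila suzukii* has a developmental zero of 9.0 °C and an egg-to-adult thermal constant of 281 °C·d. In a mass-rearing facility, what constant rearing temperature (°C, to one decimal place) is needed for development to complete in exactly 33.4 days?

17.4 °C

Required daily accumulation = 281 / 33.4 = 8.413 DD/day.
T = T_base + 8.413 = 9.0 + 8.413 = 17.413 ≈ 17.4 °C.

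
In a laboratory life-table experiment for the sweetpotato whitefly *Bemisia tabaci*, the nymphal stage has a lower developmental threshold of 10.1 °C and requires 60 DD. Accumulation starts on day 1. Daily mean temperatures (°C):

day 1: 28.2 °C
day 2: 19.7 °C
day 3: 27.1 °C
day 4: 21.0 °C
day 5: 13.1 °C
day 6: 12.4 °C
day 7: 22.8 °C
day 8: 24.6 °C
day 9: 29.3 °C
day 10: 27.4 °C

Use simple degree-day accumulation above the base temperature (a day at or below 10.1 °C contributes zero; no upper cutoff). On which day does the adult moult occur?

Daily DD above 10.1 °C: 18.1, 9.6, 17.0, 10.9, 3.0, 2.3, 12.7, 14.5, 19.2, 17.3.
Cumulative: 18.1, 27.7, 44.7, 55.6, 58.6, 60.9, 73.6, 88.1, 107.3, 124.6.
The total first reaches 60 DD on day 6.

day 6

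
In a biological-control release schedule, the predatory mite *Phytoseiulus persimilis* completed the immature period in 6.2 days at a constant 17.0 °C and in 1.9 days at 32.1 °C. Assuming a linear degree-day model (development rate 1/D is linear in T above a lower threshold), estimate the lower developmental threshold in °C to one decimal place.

10.3 °C

Linear rate model ⇒ the product D·(T − T_b) is constant across temperatures.
6.2·(17.0 − T_b) = 1.9·(32.1 − T_b)
T_b = (6.2·17.0 − 1.9·32.1) / (6.2 − 1.9) = 44.41 / 4.3 = 10.328 °C ≈ 10.3 °C.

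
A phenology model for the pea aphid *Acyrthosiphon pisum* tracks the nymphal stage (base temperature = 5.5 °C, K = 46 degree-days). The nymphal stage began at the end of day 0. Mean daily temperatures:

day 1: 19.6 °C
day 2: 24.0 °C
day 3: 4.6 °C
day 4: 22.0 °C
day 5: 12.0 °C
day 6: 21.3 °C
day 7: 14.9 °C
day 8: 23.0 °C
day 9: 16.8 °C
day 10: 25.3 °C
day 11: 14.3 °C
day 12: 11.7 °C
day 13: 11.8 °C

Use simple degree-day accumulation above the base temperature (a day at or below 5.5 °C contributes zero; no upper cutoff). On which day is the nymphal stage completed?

Daily DD above 5.5 °C: 14.1, 18.5, 0.0, 16.5, 6.5, 15.8, 9.4, 17.5, 11.3, 19.8, 8.8, 6.2, 6.3.
Cumulative: 14.1, 32.6, 32.6, 49.1, 55.6, 71.4, 80.8, 98.3, 109.6, 129.4, 138.2, 144.4, 150.7.
The total first reaches 46 DD on day 4.

day 4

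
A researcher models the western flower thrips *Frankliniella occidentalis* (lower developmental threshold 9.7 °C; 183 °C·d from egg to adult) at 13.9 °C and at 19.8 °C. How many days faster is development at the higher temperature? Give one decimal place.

25.5 days

At 13.9 °C: 183 / (13.9 − 9.7) = 183 / 4.2 = 43.571 d.
At 19.8 °C: 183 / (19.8 − 9.7) = 183 / 10.1 = 18.119 d.
Difference = |43.571 − 18.119| = 25.453 ≈ 25.5 days.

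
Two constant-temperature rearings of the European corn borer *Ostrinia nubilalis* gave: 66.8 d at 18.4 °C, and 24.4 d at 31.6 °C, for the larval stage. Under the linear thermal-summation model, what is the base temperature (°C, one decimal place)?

10.8 °C

Equal thermal constants: D₁(T₁ − T_b) = D₂(T₂ − T_b).
66.8·(18.4 − T_b) = 24.4·(31.6 − T_b)
T_b = (66.8·18.4 − 24.4·31.6) / (66.8 − 24.4) = 458.08 / 42.4 = 10.804 °C ≈ 10.8 °C.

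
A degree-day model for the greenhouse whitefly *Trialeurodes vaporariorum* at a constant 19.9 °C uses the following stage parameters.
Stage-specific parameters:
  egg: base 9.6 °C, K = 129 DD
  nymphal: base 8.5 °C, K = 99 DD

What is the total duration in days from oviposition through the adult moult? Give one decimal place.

21.2 days

egg: 129 / (19.9 − 9.6) = 129 / 10.3 = 12.524 d.
nymphal: 99 / (19.9 − 8.5) = 99 / 11.4 = 8.684 d.
Sum = 21.208 ≈ 21.2 days.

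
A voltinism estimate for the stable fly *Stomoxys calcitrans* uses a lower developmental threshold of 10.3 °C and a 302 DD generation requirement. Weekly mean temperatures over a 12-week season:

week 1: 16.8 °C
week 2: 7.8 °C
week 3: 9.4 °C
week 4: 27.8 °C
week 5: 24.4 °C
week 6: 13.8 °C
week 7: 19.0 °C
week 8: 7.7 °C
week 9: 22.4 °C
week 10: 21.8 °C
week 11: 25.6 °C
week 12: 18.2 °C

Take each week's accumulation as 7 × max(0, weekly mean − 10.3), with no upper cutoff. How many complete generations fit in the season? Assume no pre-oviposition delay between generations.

Weekly DD (7 × max(0, T̄ − 10.3)): 45.5, 0.0, 0.0, 122.5, 98.7, 24.5, 60.9, 0.0, 84.7, 80.5, 107.1, 55.3.
Season total = 679.7 DD.
Complete generations = ⌊679.7 / 302⌋ = 2.

2 generations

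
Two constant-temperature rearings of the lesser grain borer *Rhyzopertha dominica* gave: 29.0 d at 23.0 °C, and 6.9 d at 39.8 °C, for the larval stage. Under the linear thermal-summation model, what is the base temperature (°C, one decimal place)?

17.8 °C

Under the model K = D·(T − T_b), so D₁·(T₁ − T_b) = D₂·(T₂ − T_b).
29.0·(23.0 − T_b) = 6.9·(39.8 − T_b)
T_b = (29.0·23.0 − 6.9·39.8) / (29.0 − 6.9) = 392.38 / 22.1 = 17.755 °C ≈ 17.8 °C.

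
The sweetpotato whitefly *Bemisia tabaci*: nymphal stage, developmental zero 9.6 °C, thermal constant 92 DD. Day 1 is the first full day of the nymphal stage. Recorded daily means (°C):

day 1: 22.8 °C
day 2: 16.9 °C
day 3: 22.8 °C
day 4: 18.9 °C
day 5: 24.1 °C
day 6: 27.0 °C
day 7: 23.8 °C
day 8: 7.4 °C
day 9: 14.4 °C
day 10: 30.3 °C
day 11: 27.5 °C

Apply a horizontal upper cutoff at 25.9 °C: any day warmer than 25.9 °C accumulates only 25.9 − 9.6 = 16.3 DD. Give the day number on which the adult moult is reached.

day 9

Daily DD above 9.6 °C (capped at 16.3): 13.2, 7.3, 13.2, 9.3, 14.5, 16.3, 14.2, 0.0, 4.8, 16.3, 16.3.
Cumulative: 13.2, 20.5, 33.7, 43.0, 57.5, 73.8, 88.0, 88.0, 92.8, 109.1, 125.4.
The total first reaches 92 DD on day 9.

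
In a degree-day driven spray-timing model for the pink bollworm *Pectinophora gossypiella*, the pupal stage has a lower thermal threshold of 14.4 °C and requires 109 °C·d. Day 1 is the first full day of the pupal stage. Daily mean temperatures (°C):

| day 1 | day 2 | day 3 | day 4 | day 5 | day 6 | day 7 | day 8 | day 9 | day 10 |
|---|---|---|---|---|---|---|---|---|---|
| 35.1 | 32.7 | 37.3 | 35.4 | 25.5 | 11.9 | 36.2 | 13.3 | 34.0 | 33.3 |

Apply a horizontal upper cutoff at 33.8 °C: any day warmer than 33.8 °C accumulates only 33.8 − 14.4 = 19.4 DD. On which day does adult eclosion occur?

Daily DD above 14.4 °C (capped at 19.4): 19.4, 18.3, 19.4, 19.4, 11.1, 0.0, 19.4, 0.0, 19.4, 18.9.
Cumulative: 19.4, 37.7, 57.1, 76.5, 87.6, 87.6, 107.0, 107.0, 126.4, 145.3.
The total first reaches 109 DD on day 9.

day 9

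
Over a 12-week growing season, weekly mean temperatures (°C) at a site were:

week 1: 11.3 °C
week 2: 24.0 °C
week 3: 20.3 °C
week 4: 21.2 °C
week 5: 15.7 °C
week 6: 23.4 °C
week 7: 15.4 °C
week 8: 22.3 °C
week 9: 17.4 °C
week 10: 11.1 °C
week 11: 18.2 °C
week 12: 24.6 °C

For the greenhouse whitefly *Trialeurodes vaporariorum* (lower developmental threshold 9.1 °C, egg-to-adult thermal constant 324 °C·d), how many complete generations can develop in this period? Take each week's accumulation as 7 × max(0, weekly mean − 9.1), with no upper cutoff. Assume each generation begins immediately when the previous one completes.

2 generations

Weekly DD (7 × max(0, T̄ − 9.1)): 15.4, 104.3, 78.4, 84.7, 46.2, 100.1, 44.1, 92.4, 58.1, 14.0, 63.7, 108.5.
Season total = 809.9 DD.
Complete generations = ⌊809.9 / 324⌋ = 2.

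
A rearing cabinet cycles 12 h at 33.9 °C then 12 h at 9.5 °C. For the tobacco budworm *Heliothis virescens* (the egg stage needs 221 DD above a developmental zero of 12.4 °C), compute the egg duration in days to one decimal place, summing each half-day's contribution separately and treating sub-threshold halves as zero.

Day half: max(0, 33.9 − 12.4) × 0.5 = 21.5 × 0.5 = 10.75 DD.
Night half: max(0, 9.5 − 12.4) × 0.5 = 0.0 × 0.5 = 0.00 DD.
Per 24 h: 10.75 DD/day.
Duration = 221 / 10.75 = 20.558 ≈ 20.6 days.

20.6 days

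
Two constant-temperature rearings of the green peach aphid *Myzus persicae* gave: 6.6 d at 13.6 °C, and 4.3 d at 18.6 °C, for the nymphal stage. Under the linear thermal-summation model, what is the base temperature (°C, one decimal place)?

4.3 °C

Equal thermal constants: D₁(T₁ − T_b) = D₂(T₂ − T_b).
6.6·(13.6 − T_b) = 4.3·(18.6 − T_b)
T_b = (6.6·13.6 − 4.3·18.6) / (6.6 − 4.3) = 9.78 / 2.3 = 4.252 °C ≈ 4.3 °C.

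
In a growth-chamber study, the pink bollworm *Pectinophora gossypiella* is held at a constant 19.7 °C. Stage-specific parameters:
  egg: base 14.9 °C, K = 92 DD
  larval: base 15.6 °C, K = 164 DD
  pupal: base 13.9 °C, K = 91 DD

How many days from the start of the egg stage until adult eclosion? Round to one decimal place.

74.9 days

egg: 92 / (19.7 − 14.9) = 92 / 4.8 = 19.167 d.
larval: 164 / (19.7 − 15.6) = 164 / 4.1 = 40.000 d.
pupal: 91 / (19.7 − 13.9) = 91 / 5.8 = 15.690 d.
Sum = 74.856 ≈ 74.9 days.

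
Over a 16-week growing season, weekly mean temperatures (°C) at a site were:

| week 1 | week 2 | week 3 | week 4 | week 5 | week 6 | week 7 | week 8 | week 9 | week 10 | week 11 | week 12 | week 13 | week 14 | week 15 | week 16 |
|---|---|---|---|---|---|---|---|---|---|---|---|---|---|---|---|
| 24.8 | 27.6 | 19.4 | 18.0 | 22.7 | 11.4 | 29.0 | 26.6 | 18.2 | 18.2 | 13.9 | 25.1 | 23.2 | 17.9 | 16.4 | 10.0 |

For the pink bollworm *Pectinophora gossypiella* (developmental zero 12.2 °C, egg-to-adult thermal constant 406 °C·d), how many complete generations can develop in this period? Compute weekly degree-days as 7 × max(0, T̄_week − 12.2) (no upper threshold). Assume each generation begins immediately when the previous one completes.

Weekly DD (7 × max(0, T̄ − 12.2)): 88.2, 107.8, 50.4, 40.6, 73.5, 0.0, 117.6, 100.8, 42.0, 42.0, 11.9, 90.3, 77.0, 39.9, 29.4, 0.0.
Season total = 911.4 DD.
Complete generations = ⌊911.4 / 406⌋ = 2.

2 generations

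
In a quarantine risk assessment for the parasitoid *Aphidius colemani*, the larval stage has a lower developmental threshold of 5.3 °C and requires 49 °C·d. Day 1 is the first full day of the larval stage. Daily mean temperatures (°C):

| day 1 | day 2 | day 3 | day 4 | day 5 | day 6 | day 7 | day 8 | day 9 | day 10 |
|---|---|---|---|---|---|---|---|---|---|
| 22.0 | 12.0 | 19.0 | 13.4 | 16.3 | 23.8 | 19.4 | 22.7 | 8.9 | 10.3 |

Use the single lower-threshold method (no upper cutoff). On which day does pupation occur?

day 5

Daily DD above 5.3 °C: 16.7, 6.7, 13.7, 8.1, 11.0, 18.5, 14.1, 17.4, 3.6, 5.0.
Cumulative: 16.7, 23.4, 37.1, 45.2, 56.2, 74.7, 88.8, 106.2, 109.8, 114.8.
The total first reaches 49 DD on day 5.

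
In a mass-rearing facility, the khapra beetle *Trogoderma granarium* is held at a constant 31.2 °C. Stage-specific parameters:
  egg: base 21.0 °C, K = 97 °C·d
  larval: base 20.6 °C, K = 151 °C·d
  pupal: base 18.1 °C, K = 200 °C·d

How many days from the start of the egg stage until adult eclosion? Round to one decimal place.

39.0 days

egg: 97 / (31.2 − 21.0) = 97 / 10.2 = 9.510 d.
larval: 151 / (31.2 − 20.6) = 151 / 10.6 = 14.245 d.
pupal: 200 / (31.2 − 18.1) = 200 / 13.1 = 15.267 d.
Sum = 39.022 ≈ 39.0 days.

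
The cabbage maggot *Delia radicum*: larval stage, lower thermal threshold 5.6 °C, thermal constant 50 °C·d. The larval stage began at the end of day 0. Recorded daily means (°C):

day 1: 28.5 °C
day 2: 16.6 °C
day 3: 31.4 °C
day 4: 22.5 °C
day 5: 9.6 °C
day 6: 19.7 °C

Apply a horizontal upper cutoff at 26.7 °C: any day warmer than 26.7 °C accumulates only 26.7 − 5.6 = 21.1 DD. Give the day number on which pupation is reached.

day 3

Daily DD above 5.6 °C (capped at 21.1): 21.1, 11.0, 21.1, 16.9, 4.0, 14.1.
Cumulative: 21.1, 32.1, 53.2, 70.1, 74.1, 88.2.
The total first reaches 50 DD on day 3.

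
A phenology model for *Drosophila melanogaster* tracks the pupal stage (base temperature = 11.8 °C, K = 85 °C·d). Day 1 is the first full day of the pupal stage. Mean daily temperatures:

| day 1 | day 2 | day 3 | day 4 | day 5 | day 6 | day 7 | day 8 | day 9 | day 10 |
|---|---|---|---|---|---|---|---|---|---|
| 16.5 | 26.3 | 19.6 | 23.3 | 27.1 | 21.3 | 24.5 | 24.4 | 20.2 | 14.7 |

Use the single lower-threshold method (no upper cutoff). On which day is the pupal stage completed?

day 8

Daily DD above 11.8 °C: 4.7, 14.5, 7.8, 11.5, 15.3, 9.5, 12.7, 12.6, 8.4, 2.9.
Cumulative: 4.7, 19.2, 27.0, 38.5, 53.8, 63.3, 76.0, 88.6, 97.0, 99.9.
The total first reaches 85 DD on day 8.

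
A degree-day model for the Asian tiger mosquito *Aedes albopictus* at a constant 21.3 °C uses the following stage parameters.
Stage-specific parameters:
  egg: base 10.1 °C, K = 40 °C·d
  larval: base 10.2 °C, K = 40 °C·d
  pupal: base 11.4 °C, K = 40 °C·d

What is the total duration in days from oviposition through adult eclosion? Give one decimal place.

11.2 days

egg: 40 / (21.3 − 10.1) = 40 / 11.2 = 3.571 d.
larval: 40 / (21.3 − 10.2) = 40 / 11.1 = 3.604 d.
pupal: 40 / (21.3 − 11.4) = 40 / 9.9 = 4.040 d.
Sum = 11.215 ≈ 11.2 days.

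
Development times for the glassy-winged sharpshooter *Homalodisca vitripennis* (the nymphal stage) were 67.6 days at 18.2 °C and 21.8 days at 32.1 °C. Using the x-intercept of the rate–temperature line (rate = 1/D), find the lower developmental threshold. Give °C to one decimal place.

Equal thermal constants: D₁(T₁ − T_b) = D₂(T₂ − T_b).
67.6·(18.2 − T_b) = 21.8·(32.1 − T_b)
T_b = (67.6·18.2 − 21.8·32.1) / (67.6 − 21.8) = 530.54 / 45.8 = 11.584 °C ≈ 11.6 °C.

11.6 °C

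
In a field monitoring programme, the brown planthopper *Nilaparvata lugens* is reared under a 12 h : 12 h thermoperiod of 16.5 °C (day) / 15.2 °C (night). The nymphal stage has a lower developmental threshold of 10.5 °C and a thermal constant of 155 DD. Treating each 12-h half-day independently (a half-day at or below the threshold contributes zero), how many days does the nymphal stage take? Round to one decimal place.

29.0 days

Day half: max(0, 16.5 − 10.5) × 0.5 = 6.0 × 0.5 = 3.00 DD.
Night half: max(0, 15.2 − 10.5) × 0.5 = 4.7 × 0.5 = 2.35 DD.
Per 24 h: 5.35 DD/day.
Duration = 155 / 5.35 = 28.972 ≈ 29.0 days.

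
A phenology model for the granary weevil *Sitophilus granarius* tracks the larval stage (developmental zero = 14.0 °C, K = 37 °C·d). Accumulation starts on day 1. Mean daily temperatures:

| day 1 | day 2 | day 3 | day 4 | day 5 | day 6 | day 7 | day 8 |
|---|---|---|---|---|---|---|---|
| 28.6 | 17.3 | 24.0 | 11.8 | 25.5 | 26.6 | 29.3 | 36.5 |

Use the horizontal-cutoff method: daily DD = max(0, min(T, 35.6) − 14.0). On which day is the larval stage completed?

Daily DD above 14.0 °C (capped at 21.6): 14.6, 3.3, 10.0, 0.0, 11.5, 12.6, 15.3, 21.6.
Cumulative: 14.6, 17.9, 27.9, 27.9, 39.4, 52.0, 67.3, 88.9.
The total first reaches 37 DD on day 5.

day 5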